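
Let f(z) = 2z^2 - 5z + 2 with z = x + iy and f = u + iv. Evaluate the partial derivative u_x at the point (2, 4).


Step 1: f(z) = 2(x+iy)^2 - 5(x+iy) + 2
Step 2: u = 2(x^2 - y^2) - 5x + 2
Step 3: u_x = 4x - 5
Step 4: At (2, 4): u_x = 8 - 5 = 3

3


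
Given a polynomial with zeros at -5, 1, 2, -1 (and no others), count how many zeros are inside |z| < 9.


Step 1: Check each root:
  z = -5: |-5| = 5 < 9
  z = 1: |1| = 1 < 9
  z = 2: |2| = 2 < 9
  z = -1: |-1| = 1 < 9
Step 2: Count = 4

4


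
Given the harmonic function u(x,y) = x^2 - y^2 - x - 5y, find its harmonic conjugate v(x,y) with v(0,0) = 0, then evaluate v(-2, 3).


Step 1: v_x = -u_y = 2y + 5
Step 2: v_y = u_x = 2x - 1
Step 3: v = 2xy + 5x - y + C
Step 4: v(0,0) = 0 => C = 0
Step 5: v(-2, 3) = -25

-25


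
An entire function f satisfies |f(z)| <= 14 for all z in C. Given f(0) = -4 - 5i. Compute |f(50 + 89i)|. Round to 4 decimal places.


Step 1: By Liouville's theorem, a bounded entire function is constant.
Step 2: f(z) = f(0) = -4 - 5i for all z.
Step 3: |f(w)| = |-4 - 5i| = sqrt(16 + 25)
Step 4: = 6.4031

6.4031


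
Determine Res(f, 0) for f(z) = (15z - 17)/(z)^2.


Step 1: Pole of order 2 at z = 0
Step 2: Res = lim d/dz [(z)^2 * f(z)] as z -> 0
Step 3: (z)^2 * f(z) = 15z - 17
Step 4: d/dz[15z - 17] = 15

15


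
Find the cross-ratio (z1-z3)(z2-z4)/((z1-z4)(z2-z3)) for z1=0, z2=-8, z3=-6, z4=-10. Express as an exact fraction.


Step 1: (z1-z3)(z2-z4) = 6 * 2 = 12
Step 2: (z1-z4)(z2-z3) = 10 * (-2) = -20
Step 3: Cross-ratio = -12/20 = -3/5

-3/5


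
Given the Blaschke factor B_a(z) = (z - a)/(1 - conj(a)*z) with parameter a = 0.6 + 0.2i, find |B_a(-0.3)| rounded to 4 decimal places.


Step 1: Numerator z0 - a = -0.3 - (0.6 + 0.2i) = -0.9 - 0.2i
Step 2: Denominator 1 - conj(a)*z0 = 1 - (0.6 - 0.2i)*(-0.3) = 1.18 - 0.06i
Step 3: |z0 - a|^2 = (-0.9)^2 + (-0.2)^2 = 0.85; |1 - conj(a)*z0|^2 = 1.18^2 + (-0.06)^2 = 1.396
Step 4: |B_a(-0.3)| = sqrt(0.85 / 1.396) = sqrt(0.608883)
Step 5: = 0.7803

0.7803


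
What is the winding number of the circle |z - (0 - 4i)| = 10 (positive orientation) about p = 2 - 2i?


Step 1: Center c = (0, -4), radius = 10
Step 2: |p - c|^2 = 2^2 + 2^2 = 8
Step 3: r^2 = 100
Step 4: |p-c| < r so winding number = 1

1


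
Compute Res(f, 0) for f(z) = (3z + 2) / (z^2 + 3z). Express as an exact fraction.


Step 1: Q(z) = z^2 + 3z = (z)(z + 3)
Step 2: Q'(z) = 2z + 3
Step 3: Q'(0) = 3, P(0) = 2
Step 4: Res = P(0)/Q'(0) = 2/3 = 2/3

2/3


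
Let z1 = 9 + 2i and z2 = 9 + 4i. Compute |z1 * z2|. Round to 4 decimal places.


Step 1: |z1| = sqrt(9^2 + 2^2) = sqrt(85)
Step 2: |z2| = sqrt(9^2 + 4^2) = sqrt(97)
Step 3: |z1*z2| = |z1|*|z2| = sqrt(85) * sqrt(97) = sqrt(85 * 97) = sqrt(8245)
Step 4: = 90.802

90.802


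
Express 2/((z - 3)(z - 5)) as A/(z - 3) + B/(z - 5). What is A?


Step 1: Multiply both sides by (z - 3) and set z = 3
Step 2: A = 2 / (3 - 5)
Step 3: A = 2 / (-2)
Step 4: A = -1

-1


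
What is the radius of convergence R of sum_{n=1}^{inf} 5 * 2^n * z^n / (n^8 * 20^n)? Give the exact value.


Step 1: General term a_n = 5 * 2^n / (n^8 * 20^n)
Step 2: By the root test, |a_n|^(1/n) = 5^(1/n) * 2 / (n^(8/n) * 20) -> 2/20 as n -> infinity (since 5^(1/n) -> 1 and n^(8/n) -> 1)
Step 3: R = 1/lim|a_n|^(1/n) = 20/2 = 10

10


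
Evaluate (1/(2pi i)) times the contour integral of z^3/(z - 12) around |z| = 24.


Step 1: f(z) = z^3, a = 12 is inside |z| = 24
Step 2: By Cauchy integral formula: (1/(2pi*i)) * integral = f(a)
Step 3: f(12) = 12^3 = 1728

1728


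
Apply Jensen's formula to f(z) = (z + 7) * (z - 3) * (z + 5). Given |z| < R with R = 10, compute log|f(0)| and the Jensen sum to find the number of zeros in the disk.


Jensen's formula: (1/2pi)*integral log|f(Re^it)|dt = log|f(0)| + sum_{|a_k|<R} log(R/|a_k|)
Step 1: f(0) = 7 * (-3) * 5 = -105
Step 2: log|f(0)| = log|-7| + log|3| + log|-5| = 4.654
Step 3: Zeros inside |z| < 10: -7, 3, -5
Step 4: Jensen sum = log(10/7) + log(10/3) + log(10/5) = 2.2538
Step 5: n(R) = number of terms in the Jensen sum = count of zeros inside |z| < 10 = 3

3


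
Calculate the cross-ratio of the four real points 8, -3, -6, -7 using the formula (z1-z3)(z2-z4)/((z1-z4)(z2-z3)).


Step 1: (z1-z3)(z2-z4) = 14 * 4 = 56
Step 2: (z1-z4)(z2-z3) = 15 * 3 = 45
Step 3: Cross-ratio = 56/45 = 56/45

56/45


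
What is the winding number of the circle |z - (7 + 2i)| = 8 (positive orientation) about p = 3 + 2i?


Step 1: Center c = (7, 2), radius = 8
Step 2: |p - c|^2 = (-4)^2 + 0^2 = 16
Step 3: r^2 = 64
Step 4: |p-c| < r so winding number = 1

1


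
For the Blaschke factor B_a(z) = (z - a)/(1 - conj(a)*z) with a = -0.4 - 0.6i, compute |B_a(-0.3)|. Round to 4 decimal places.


Step 1: Numerator z0 - a = -0.3 - (-0.4 - 0.6i) = 0.1 + 0.6i
Step 2: Denominator 1 - conj(a)*z0 = 1 - (-0.4 + 0.6i)*(-0.3) = 0.88 + 0.18i
Step 3: |z0 - a|^2 = 0.1^2 + 0.6^2 = 0.37; |1 - conj(a)*z0|^2 = 0.88^2 + 0.18^2 = 0.8068
Step 4: |B_a(-0.3)| = sqrt(0.37 / 0.8068) = sqrt(0.458602)
Step 5: = 0.6772

0.6772


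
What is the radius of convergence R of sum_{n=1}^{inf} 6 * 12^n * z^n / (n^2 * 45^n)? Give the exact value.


Step 1: General term a_n = 6 * 12^n / (n^2 * 45^n)
Step 2: By the root test, |a_n|^(1/n) = 6^(1/n) * 12 / (n^(2/n) * 45) -> 12/45 as n -> infinity (since 6^(1/n) -> 1 and n^(2/n) -> 1)
Step 3: R = 1/lim|a_n|^(1/n) = 45/12 = 15/4

15/4


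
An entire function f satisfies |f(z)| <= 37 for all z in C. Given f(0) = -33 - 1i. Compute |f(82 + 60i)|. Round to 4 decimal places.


Step 1: By Liouville's theorem, a bounded entire function is constant.
Step 2: f(z) = f(0) = -33 - 1i for all z.
Step 3: |f(w)| = |-33 - 1i| = sqrt(1089 + 1)
Step 4: = 33.0151

33.0151


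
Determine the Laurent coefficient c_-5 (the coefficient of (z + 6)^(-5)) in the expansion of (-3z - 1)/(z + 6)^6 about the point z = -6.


Step 1: Write the numerator in powers of (z + 6): -3z - 1 = -3(z + 6) + (-3*(-6) - 1) = -3(z + 6) + 17
Step 2: Divide by (z + 6)^6: f(z) = 17(z + 6)^(-6) - 3(z + 6)^(-5)
Step 3: This finite sum is the Laurent series of f about z = -6.
Step 4: Coefficient of (z + 6)^(-5) = coefficient of (z + 6) in the re-centred numerator = -3

-3


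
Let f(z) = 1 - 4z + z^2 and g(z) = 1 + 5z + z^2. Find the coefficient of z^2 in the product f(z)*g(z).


Step 1: z^2 term in f*g comes from: (1)*(z^2) + (-4z)*(5z) + (z^2)*(1)
Step 2: = 1 - 20 + 1
Step 3: = -18

-18


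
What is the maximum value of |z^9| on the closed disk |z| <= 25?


Step 1: On |z| = 25, |f(z)| = |z|^9 = 25^9
Step 2: By maximum modulus principle, maximum is on boundary.
Step 3: Maximum = 3814697265625 = 3814697265625

3814697265625


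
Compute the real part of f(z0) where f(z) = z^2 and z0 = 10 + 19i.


Step 1: z0 = 10 + 19i
Step 2: z0^2 = 10^2 - 19^2 + 380i
Step 3: real part = 100 - 361 = -261

-261


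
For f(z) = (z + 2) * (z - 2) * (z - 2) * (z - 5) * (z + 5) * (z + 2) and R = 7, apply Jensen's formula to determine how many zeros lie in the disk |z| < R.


Jensen's formula: (1/2pi)*integral log|f(Re^it)|dt = log|f(0)| + sum_{|a_k|<R} log(R/|a_k|)
Step 1: f(0) = 2 * (-2) * (-2) * (-5) * 5 * 2 = -400
Step 2: log|f(0)| = log|-2| + log|2| + log|2| + log|5| + log|-5| + log|-2| = 5.9915
Step 3: Zeros inside |z| < 7: -2, 2, 2, 5, -5, -2
Step 4: Jensen sum = log(7/2) + log(7/2) + log(7/2) + log(7/5) + log(7/5) + log(7/2) = 5.684
Step 5: n(R) = number of terms in the Jensen sum = count of zeros inside |z| < 7 = 6

6


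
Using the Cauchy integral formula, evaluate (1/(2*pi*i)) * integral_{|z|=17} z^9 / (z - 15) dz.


Step 1: f(z) = z^9, a = 15 is inside |z| = 17
Step 2: By Cauchy integral formula: (1/(2pi*i)) * integral = f(a)
Step 3: f(15) = 15^9 = 38443359375

38443359375


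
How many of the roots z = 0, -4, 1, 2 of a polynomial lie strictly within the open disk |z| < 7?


Step 1: Check each root:
  z = 0: |0| = 0 < 7
  z = -4: |-4| = 4 < 7
  z = 1: |1| = 1 < 7
  z = 2: |2| = 2 < 7
Step 2: Count = 4

4


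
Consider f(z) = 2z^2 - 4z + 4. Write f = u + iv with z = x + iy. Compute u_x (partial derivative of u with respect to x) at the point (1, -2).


Step 1: f(z) = 2(x+iy)^2 - 4(x+iy) + 4
Step 2: u = 2(x^2 - y^2) - 4x + 4
Step 3: u_x = 4x - 4
Step 4: At (1, -2): u_x = 4 - 4 = 0

0


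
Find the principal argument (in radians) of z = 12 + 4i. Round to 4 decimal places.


Step 1: z = 12 + 4i
Step 2: arg(z) = atan2(4, 12)
Step 3: arg(z) = 0.3218

0.3218


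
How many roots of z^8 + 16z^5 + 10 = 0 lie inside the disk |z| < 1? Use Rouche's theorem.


Step 1: On |z| = 1 the three terms have sizes |z^8| = 1^8 = 1, |16z^5| = 16*1^5 = 16, |10| = 10
Step 2: The dominant term is g(z) = 16z^5; let h(z) = z^8 + 10 so f = g + h
Step 3: On |z| = 1: |g| = 16 and |h| <= 1 + 10 = 11
Step 4: Since 16 > 11, |h| < |g| on |z| = 1, so by Rouche f has the same number of zeros as g inside |z| < 1
Step 5: g(z) = 16z^5 has 5 zeros (at the origin, multiplicity 5) inside |z| < 1. Answer = 5

5


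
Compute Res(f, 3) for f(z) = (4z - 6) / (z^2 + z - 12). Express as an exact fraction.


Step 1: Q(z) = z^2 + z - 12 = (z - 3)(z + 4)
Step 2: Q'(z) = 2z + 1
Step 3: Q'(3) = 7, P(3) = 6
Step 4: Res = P(3)/Q'(3) = 6/7 = 6/7

6/7


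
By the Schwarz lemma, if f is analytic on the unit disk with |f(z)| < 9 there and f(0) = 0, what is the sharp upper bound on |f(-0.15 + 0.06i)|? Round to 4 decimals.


Step 1: g = f/9 maps D -> D with g(0) = 0, so by the Schwarz lemma |g(z)| <= |z|, i.e. |f(z)| <= 9|z|; this is sharp (f(z) = 9z).
Step 2: |z0|^2 = (-0.15)^2 + 0.06^2 = 0.0261
Step 3: |z0| = sqrt(0.0261) = 0.161555
Step 4: Best bound = 9 * |z0| = 9 * 0.161555 = 1.454

1.454


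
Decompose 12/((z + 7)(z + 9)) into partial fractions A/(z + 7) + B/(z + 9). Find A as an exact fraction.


Step 1: Multiply both sides by (z + 7) and set z = -7
Step 2: A = 12 / (-7 + 9)
Step 3: A = 12 / 2
Step 4: A = 6

6


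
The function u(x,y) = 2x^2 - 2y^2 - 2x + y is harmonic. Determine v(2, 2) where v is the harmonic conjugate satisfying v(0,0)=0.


Step 1: v_x = -u_y = 4y - 1
Step 2: v_y = u_x = 4x - 2
Step 3: v = 4xy - x - 2y + C
Step 4: v(0,0) = 0 => C = 0
Step 5: v(2, 2) = 10

10


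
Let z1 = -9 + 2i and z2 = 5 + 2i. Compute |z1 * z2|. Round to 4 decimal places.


Step 1: |z1| = sqrt((-9)^2 + 2^2) = sqrt(85)
Step 2: |z2| = sqrt(5^2 + 2^2) = sqrt(29)
Step 3: |z1*z2| = |z1|*|z2| = sqrt(85) * sqrt(29) = sqrt(85 * 29) = sqrt(2465)
Step 4: = 49.6488

49.6488


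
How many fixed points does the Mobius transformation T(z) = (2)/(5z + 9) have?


Step 1: Fixed points satisfy T(z) = z
Step 2: 5z^2 + 9z - 2 = 0
Step 3: Discriminant = 9^2 - 4*5*(-2) = 121
Step 4: Number of fixed points = 2

2


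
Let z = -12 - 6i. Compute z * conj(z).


Step 1: conj(z) = -12 + 6i
Step 2: z * conj(z) = (-12)^2 + (-6)^2
Step 3: = 144 + 36 = 180

180


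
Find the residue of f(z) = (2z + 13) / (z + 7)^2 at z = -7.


Step 1: Pole of order 2 at z = -7
Step 2: Res = lim d/dz [(z + 7)^2 * f(z)] as z -> -7
Step 3: (z + 7)^2 * f(z) = 2z + 13
Step 4: d/dz[2z + 13] = 2

2


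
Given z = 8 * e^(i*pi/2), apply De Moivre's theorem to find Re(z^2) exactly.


Step 1: By De Moivre's theorem, z^2 = 8^2 * e^(i*2*pi/2) = 64 * (cos(pi) + i*sin(pi))
Step 2: |z|^2 = 8^2 = 64
Step 3: The angle pi already lies in [0, 2*pi)
Step 4: cos(pi) = -1
Step 5: Re(z^2) = 64 * (-1) = -64

-64


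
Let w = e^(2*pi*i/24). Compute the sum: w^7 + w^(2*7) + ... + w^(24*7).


Step 1: The sum sum_{j=1}^{n} w^(k*j) equals n if n | k, else 0.
Step 2: Here n = 24, k = 7
Step 3: Does n divide k? 24 | 7 -> False
Step 4: Sum = 0

0


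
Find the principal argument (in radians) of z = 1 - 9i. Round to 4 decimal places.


Step 1: z = 1 - 9i
Step 2: arg(z) = atan2(-9, 1)
Step 3: arg(z) = -1.4601

-1.4601


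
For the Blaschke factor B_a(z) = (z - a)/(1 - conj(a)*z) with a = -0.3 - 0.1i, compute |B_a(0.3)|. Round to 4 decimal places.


Step 1: Numerator z0 - a = 0.3 - (-0.3 - 0.1i) = 0.6 + 0.1i
Step 2: Denominator 1 - conj(a)*z0 = 1 - (-0.3 + 0.1i)*0.3 = 1.09 - 0.03i
Step 3: |z0 - a|^2 = 0.6^2 + 0.1^2 = 0.37; |1 - conj(a)*z0|^2 = 1.09^2 + (-0.03)^2 = 1.189
Step 4: |B_a(0.3)| = sqrt(0.37 / 1.189) = sqrt(0.311186)
Step 5: = 0.5578

0.5578


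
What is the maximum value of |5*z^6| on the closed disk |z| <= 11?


Step 1: On |z| = 11, |f(z)| = 5 * |z|^6 = 5 * 11^6
Step 2: By maximum modulus principle, maximum is on boundary.
Step 3: Maximum = 5 * 1771561 = 8857805

8857805


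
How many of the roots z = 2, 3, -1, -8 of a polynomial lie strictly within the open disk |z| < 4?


Step 1: Check each root:
  z = 2: |2| = 2 < 4
  z = 3: |3| = 3 < 4
  z = -1: |-1| = 1 < 4
  z = -8: |-8| = 8 >= 4
Step 2: Count = 3

3


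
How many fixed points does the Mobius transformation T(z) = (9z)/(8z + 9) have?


Step 1: Fixed points satisfy T(z) = z
Step 2: 8z^2 = 0
Step 3: Discriminant = 0^2 - 4*8*0 = 0
Step 4: Number of fixed points = 1

1


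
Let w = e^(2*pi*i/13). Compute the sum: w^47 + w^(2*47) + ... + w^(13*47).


Step 1: The sum sum_{j=1}^{n} w^(k*j) equals n if n | k, else 0.
Step 2: Here n = 13, k = 47
Step 3: Does n divide k? 13 | 47 -> False
Step 4: Sum = 0

0


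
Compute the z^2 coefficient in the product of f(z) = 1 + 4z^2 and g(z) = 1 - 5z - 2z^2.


Step 1: z^2 term in f*g comes from: (1)*(-2z^2) + (0)*(-5z) + (4z^2)*(1)
Step 2: = -2 + 0 + 4
Step 3: = 2

2


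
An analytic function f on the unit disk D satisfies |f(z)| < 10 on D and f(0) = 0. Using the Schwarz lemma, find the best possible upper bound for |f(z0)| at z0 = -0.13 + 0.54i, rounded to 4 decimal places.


Step 1: g = f/10 maps D -> D with g(0) = 0, so by the Schwarz lemma |g(z)| <= |z|, i.e. |f(z)| <= 10|z|; this is sharp (f(z) = 10z).
Step 2: |z0|^2 = (-0.13)^2 + 0.54^2 = 0.3085
Step 3: |z0| = sqrt(0.3085) = 0.555428
Step 4: Best bound = 10 * |z0| = 10 * 0.555428 = 5.5543

5.5543


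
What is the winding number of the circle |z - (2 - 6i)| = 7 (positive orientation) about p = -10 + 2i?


Step 1: Center c = (2, -6), radius = 7
Step 2: |p - c|^2 = (-12)^2 + 8^2 = 208
Step 3: r^2 = 49
Step 4: |p-c| > r so winding number = 0

0


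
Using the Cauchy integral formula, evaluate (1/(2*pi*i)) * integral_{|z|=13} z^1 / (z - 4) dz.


Step 1: f(z) = z^1, a = 4 is inside |z| = 13
Step 2: By Cauchy integral formula: (1/(2pi*i)) * integral = f(a)
Step 3: f(4) = 4^1 = 4

4


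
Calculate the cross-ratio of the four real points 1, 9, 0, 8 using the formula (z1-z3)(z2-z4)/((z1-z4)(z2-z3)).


Step 1: (z1-z3)(z2-z4) = 1 * 1 = 1
Step 2: (z1-z4)(z2-z3) = (-7) * 9 = -63
Step 3: Cross-ratio = -1/63 = -1/63

-1/63


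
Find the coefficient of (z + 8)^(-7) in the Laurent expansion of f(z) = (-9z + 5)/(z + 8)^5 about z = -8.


Step 1: Write the numerator in powers of (z + 8): -9z + 5 = -9(z + 8) + (-9*(-8) + 5) = -9(z + 8) + 77
Step 2: Divide by (z + 8)^5: f(z) = 77(z + 8)^(-5) - 9(z + 8)^(-4)
Step 3: This finite sum is the Laurent series of f about z = -8.
Step 4: Only the powers -5 and -4 appear, so the coefficient of (z + 8)^(-7) = 0

0


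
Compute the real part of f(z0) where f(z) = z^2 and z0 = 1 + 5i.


Step 1: z0 = 1 + 5i
Step 2: z0^2 = 1^2 - 5^2 + 10i
Step 3: real part = 1 - 25 = -24

-24


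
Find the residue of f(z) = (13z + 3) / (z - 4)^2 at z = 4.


Step 1: Pole of order 2 at z = 4
Step 2: Res = lim d/dz [(z - 4)^2 * f(z)] as z -> 4
Step 3: (z - 4)^2 * f(z) = 13z + 3
Step 4: d/dz[13z + 3] = 13

13


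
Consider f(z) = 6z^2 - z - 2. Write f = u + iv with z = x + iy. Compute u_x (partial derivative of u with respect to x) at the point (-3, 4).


Step 1: f(z) = 6(x+iy)^2 - (x+iy) - 2
Step 2: u = 6(x^2 - y^2) - x - 2
Step 3: u_x = 12x - 1
Step 4: At (-3, 4): u_x = -36 - 1 = -37

-37


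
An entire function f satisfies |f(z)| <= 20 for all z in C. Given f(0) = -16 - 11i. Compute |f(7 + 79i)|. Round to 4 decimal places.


Step 1: By Liouville's theorem, a bounded entire function is constant.
Step 2: f(z) = f(0) = -16 - 11i for all z.
Step 3: |f(w)| = |-16 - 11i| = sqrt(256 + 121)
Step 4: = 19.4165

19.4165


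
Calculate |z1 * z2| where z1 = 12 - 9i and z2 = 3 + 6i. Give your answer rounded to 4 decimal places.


Step 1: |z1| = sqrt(12^2 + (-9)^2) = sqrt(225)
Step 2: |z2| = sqrt(3^2 + 6^2) = sqrt(45)
Step 3: |z1*z2| = |z1|*|z2| = sqrt(225) * sqrt(45) = sqrt(225 * 45) = sqrt(10125)
Step 4: = 100.6231

100.6231


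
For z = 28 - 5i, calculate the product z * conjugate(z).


Step 1: conj(z) = 28 + 5i
Step 2: z * conj(z) = 28^2 + (-5)^2
Step 3: = 784 + 25 = 809

809


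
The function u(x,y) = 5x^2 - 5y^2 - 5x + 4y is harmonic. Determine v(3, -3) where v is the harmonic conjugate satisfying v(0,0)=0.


Step 1: v_x = -u_y = 10y - 4
Step 2: v_y = u_x = 10x - 5
Step 3: v = 10xy - 4x - 5y + C
Step 4: v(0,0) = 0 => C = 0
Step 5: v(3, -3) = -87

-87


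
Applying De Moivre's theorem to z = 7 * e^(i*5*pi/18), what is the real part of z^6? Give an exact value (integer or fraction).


Step 1: By De Moivre's theorem, z^6 = 7^6 * e^(i*6*5*pi/18) = 117649 * (cos(5*pi/3) + i*sin(5*pi/3))
Step 2: |z|^6 = 7^6 = 117649
Step 3: The angle 5*pi/3 already lies in [0, 2*pi)
Step 4: cos(5*pi/3) = 1/2
Step 5: Re(z^6) = 117649 * 1/2 = 117649/2

117649/2


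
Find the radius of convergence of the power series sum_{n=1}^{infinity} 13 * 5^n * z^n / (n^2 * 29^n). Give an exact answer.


Step 1: General term a_n = 13 * 5^n / (n^2 * 29^n)
Step 2: By the root test, |a_n|^(1/n) = 13^(1/n) * 5 / (n^(2/n) * 29) -> 5/29 as n -> infinity (since 13^(1/n) -> 1 and n^(2/n) -> 1)
Step 3: R = 1/lim|a_n|^(1/n) = 29/5

29/5


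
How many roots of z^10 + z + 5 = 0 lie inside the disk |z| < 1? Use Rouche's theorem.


Step 1: On |z| = 1 the three terms have sizes |z^10| = 1^10 = 1, |z| = 1, |5| = 5
Step 2: The dominant term is g(z) = 5; let h(z) = z^10 + z so f = g + h
Step 3: On |z| = 1: |g| = 5 and |h| <= 1 + 1 = 2
Step 4: Since 5 > 2, |h| < |g| on |z| = 1, so by Rouche f has the same number of zeros as g inside |z| < 1
Step 5: g(z) = 5 is a nonzero constant with no zeros inside |z| < 1. Answer = 0

0


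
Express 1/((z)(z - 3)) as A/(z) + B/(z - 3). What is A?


Step 1: Multiply both sides by (z) and set z = 0
Step 2: A = 1 / (0 - 3)
Step 3: A = 1 / (-3)
Step 4: A = -1/3

-1/3


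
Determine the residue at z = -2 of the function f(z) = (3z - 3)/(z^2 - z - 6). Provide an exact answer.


Step 1: Q(z) = z^2 - z - 6 = (z + 2)(z - 3)
Step 2: Q'(z) = 2z - 1
Step 3: Q'(-2) = -5, P(-2) = -9
Step 4: Res = P(-2)/Q'(-2) = -9/(-5) = 9/5

9/5


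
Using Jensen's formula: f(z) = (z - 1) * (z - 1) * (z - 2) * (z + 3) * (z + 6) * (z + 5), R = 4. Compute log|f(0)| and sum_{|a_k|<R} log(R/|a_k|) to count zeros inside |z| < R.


Jensen's formula: (1/2pi)*integral log|f(Re^it)|dt = log|f(0)| + sum_{|a_k|<R} log(R/|a_k|)
Step 1: f(0) = (-1) * (-1) * (-2) * 3 * 6 * 5 = -180
Step 2: log|f(0)| = log|1| + log|1| + log|2| + log|-3| + log|-6| + log|-5| = 5.193
Step 3: Zeros inside |z| < 4: 1, 1, 2, -3
Step 4: Jensen sum = log(4/1) + log(4/1) + log(4/2) + log(4/3) = 3.7534
Step 5: n(R) = number of terms in the Jensen sum = count of zeros inside |z| < 4 = 4

4


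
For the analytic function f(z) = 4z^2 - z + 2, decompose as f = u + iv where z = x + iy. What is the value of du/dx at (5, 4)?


Step 1: f(z) = 4(x+iy)^2 - (x+iy) + 2
Step 2: u = 4(x^2 - y^2) - x + 2
Step 3: u_x = 8x - 1
Step 4: At (5, 4): u_x = 40 - 1 = 39

39


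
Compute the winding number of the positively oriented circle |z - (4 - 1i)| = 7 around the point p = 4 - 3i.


Step 1: Center c = (4, -1), radius = 7
Step 2: |p - c|^2 = 0^2 + (-2)^2 = 4
Step 3: r^2 = 49
Step 4: |p-c| < r so winding number = 1

1


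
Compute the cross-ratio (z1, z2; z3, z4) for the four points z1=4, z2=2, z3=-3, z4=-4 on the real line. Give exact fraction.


Step 1: (z1-z3)(z2-z4) = 7 * 6 = 42
Step 2: (z1-z4)(z2-z3) = 8 * 5 = 40
Step 3: Cross-ratio = 42/40 = 21/20

21/20


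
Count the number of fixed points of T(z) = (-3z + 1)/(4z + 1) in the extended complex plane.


Step 1: Fixed points satisfy T(z) = z
Step 2: 4z^2 + 4z - 1 = 0
Step 3: Discriminant = 4^2 - 4*4*(-1) = 32
Step 4: Number of fixed points = 2

2


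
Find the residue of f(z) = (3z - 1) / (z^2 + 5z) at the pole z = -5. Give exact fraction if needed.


Step 1: Q(z) = z^2 + 5z = (z + 5)(z)
Step 2: Q'(z) = 2z + 5
Step 3: Q'(-5) = -5, P(-5) = -16
Step 4: Res = P(-5)/Q'(-5) = -16/(-5) = 16/5

16/5


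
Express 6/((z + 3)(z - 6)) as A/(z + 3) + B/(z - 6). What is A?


Step 1: Multiply both sides by (z + 3) and set z = -3
Step 2: A = 6 / (-3 - 6)
Step 3: A = 6 / (-9)
Step 4: A = -2/3

-2/3


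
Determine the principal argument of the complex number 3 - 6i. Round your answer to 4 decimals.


Step 1: z = 3 - 6i
Step 2: arg(z) = atan2(-6, 3)
Step 3: arg(z) = -1.1071

-1.1071


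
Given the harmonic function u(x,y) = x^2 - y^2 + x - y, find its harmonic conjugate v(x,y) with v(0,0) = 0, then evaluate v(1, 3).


Step 1: v_x = -u_y = 2y + 1
Step 2: v_y = u_x = 2x + 1
Step 3: v = 2xy + x + y + C
Step 4: v(0,0) = 0 => C = 0
Step 5: v(1, 3) = 10

10


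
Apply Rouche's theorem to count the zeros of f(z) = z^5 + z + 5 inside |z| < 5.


Step 1: On |z| = 5 the three terms have sizes |z^5| = 5^5 = 3125, |z| = 5, |5| = 5
Step 2: The dominant term is g(z) = z^5; let h(z) = z + 5 so f = g + h
Step 3: On |z| = 5: |g| = 3125 and |h| <= 5 + 5 = 10
Step 4: Since 3125 > 10, |h| < |g| on |z| = 5, so by Rouche f has the same number of zeros as g inside |z| < 5
Step 5: g(z) = z^5 has 5 zeros (all at the origin) inside |z| < 5. Answer = 5

5


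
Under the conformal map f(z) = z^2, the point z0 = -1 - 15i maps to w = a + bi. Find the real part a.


Step 1: z0 = -1 - 15i
Step 2: z0^2 = (-1)^2 - (-15)^2 + 30i
Step 3: real part = 1 - 225 = -224

-224


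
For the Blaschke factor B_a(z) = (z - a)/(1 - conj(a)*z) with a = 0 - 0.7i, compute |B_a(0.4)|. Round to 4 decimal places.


Step 1: Numerator z0 - a = 0.4 - (0 - 0.7i) = 0.4 + 0.7i
Step 2: Denominator 1 - conj(a)*z0 = 1 - (0 + 0.7i)*0.4 = 1 - 0.28i
Step 3: |z0 - a|^2 = 0.4^2 + 0.7^2 = 0.65; |1 - conj(a)*z0|^2 = 1^2 + (-0.28)^2 = 1.0784
Step 4: |B_a(0.4)| = sqrt(0.65 / 1.0784) = sqrt(0.602745)
Step 5: = 0.7764

0.7764


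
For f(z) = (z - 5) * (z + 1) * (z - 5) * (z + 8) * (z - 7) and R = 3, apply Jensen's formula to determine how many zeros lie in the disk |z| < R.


Jensen's formula: (1/2pi)*integral log|f(Re^it)|dt = log|f(0)| + sum_{|a_k|<R} log(R/|a_k|)
Step 1: f(0) = (-5) * 1 * (-5) * 8 * (-7) = -1400
Step 2: log|f(0)| = log|5| + log|-1| + log|5| + log|-8| + log|7| = 7.2442
Step 3: Zeros inside |z| < 3: -1
Step 4: Jensen sum = log(3/1) = 1.0986
Step 5: n(R) = number of terms in the Jensen sum = count of zeros inside |z| < 3 = 1

1


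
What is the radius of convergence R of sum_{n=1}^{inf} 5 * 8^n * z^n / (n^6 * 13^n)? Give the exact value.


Step 1: General term a_n = 5 * 8^n / (n^6 * 13^n)
Step 2: By the root test, |a_n|^(1/n) = 5^(1/n) * 8 / (n^(6/n) * 13) -> 8/13 as n -> infinity (since 5^(1/n) -> 1 and n^(6/n) -> 1)
Step 3: R = 1/lim|a_n|^(1/n) = 13/8

13/8


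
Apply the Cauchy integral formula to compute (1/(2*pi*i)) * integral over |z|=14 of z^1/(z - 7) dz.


Step 1: f(z) = z^1, a = 7 is inside |z| = 14
Step 2: By Cauchy integral formula: (1/(2pi*i)) * integral = f(a)
Step 3: f(7) = 7^1 = 7

7


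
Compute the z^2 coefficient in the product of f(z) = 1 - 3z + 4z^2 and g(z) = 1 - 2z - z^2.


Step 1: z^2 term in f*g comes from: (1)*(-z^2) + (-3z)*(-2z) + (4z^2)*(1)
Step 2: = -1 + 6 + 4
Step 3: = 9

9


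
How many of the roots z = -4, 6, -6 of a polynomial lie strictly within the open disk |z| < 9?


Step 1: Check each root:
  z = -4: |-4| = 4 < 9
  z = 6: |6| = 6 < 9
  z = -6: |-6| = 6 < 9
Step 2: Count = 3

3


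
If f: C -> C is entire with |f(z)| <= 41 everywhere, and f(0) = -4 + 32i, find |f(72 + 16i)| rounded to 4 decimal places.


Step 1: By Liouville's theorem, a bounded entire function is constant.
Step 2: f(z) = f(0) = -4 + 32i for all z.
Step 3: |f(w)| = |-4 + 32i| = sqrt(16 + 1024)
Step 4: = 32.249

32.249


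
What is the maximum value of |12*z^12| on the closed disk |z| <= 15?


Step 1: On |z| = 15, |f(z)| = 12 * |z|^12 = 12 * 15^12
Step 2: By maximum modulus principle, maximum is on boundary.
Step 3: Maximum = 12 * 129746337890625 = 1556956054687500

1556956054687500


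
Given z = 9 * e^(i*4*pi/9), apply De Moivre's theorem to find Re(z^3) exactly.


Step 1: By De Moivre's theorem, z^3 = 9^3 * e^(i*3*4*pi/9) = 729 * (cos(4*pi/3) + i*sin(4*pi/3))
Step 2: |z|^3 = 9^3 = 729
Step 3: The angle 4*pi/3 already lies in [0, 2*pi)
Step 4: cos(4*pi/3) = -1/2
Step 5: Re(z^3) = 729 * (-1/2) = -729/2

-729/2


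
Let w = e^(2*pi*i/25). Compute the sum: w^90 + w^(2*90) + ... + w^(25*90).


Step 1: The sum sum_{j=1}^{n} w^(k*j) equals n if n | k, else 0.
Step 2: Here n = 25, k = 90
Step 3: Does n divide k? 25 | 90 -> False
Step 4: Sum = 0

0


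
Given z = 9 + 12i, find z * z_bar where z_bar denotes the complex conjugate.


Step 1: conj(z) = 9 - 12i
Step 2: z * conj(z) = 9^2 + 12^2
Step 3: = 81 + 144 = 225

225


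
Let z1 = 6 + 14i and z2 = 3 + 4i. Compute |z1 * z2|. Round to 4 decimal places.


Step 1: |z1| = sqrt(6^2 + 14^2) = sqrt(232)
Step 2: |z2| = sqrt(3^2 + 4^2) = sqrt(25)
Step 3: |z1*z2| = |z1|*|z2| = sqrt(232) * sqrt(25) = sqrt(232 * 25) = sqrt(5800)
Step 4: = 76.1577

76.1577


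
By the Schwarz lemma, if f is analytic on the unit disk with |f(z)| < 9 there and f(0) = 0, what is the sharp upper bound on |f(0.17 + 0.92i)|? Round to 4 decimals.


Step 1: g = f/9 maps D -> D with g(0) = 0, so by the Schwarz lemma |g(z)| <= |z|, i.e. |f(z)| <= 9|z|; this is sharp (f(z) = 9z).
Step 2: |z0|^2 = 0.17^2 + 0.92^2 = 0.8753
Step 3: |z0| = sqrt(0.8753) = 0.935575
Step 4: Best bound = 9 * |z0| = 9 * 0.935575 = 8.4202

8.4202


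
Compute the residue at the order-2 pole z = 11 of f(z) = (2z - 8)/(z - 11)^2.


Step 1: Pole of order 2 at z = 11
Step 2: Res = lim d/dz [(z - 11)^2 * f(z)] as z -> 11
Step 3: (z - 11)^2 * f(z) = 2z - 8
Step 4: d/dz[2z - 8] = 2

2


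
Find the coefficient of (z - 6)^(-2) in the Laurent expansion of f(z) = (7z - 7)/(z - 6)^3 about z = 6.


Step 1: Write the numerator in powers of (z - 6): 7z - 7 = 7(z - 6) + (7*6 - 7) = 7(z - 6) + 35
Step 2: Divide by (z - 6)^3: f(z) = 35(z - 6)^(-3) + 7(z - 6)^(-2)
Step 3: This finite sum is the Laurent series of f about z = 6.
Step 4: Coefficient of (z - 6)^(-2) = coefficient of (z - 6) in the re-centred numerator = 7

7


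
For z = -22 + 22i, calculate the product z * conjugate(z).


Step 1: conj(z) = -22 - 22i
Step 2: z * conj(z) = (-22)^2 + 22^2
Step 3: = 484 + 484 = 968

968


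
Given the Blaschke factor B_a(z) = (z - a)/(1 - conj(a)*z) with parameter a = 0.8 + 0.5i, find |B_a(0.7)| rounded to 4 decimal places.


Step 1: Numerator z0 - a = 0.7 - (0.8 + 0.5i) = -0.1 - 0.5i
Step 2: Denominator 1 - conj(a)*z0 = 1 - (0.8 - 0.5i)*0.7 = 0.44 + 0.35i
Step 3: |z0 - a|^2 = (-0.1)^2 + (-0.5)^2 = 0.26; |1 - conj(a)*z0|^2 = 0.44^2 + 0.35^2 = 0.3161
Step 4: |B_a(0.7)| = sqrt(0.26 / 0.3161) = sqrt(0.822525)
Step 5: = 0.9069

0.9069


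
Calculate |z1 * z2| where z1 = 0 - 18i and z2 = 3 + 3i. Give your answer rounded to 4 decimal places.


Step 1: |z1| = sqrt(0^2 + (-18)^2) = sqrt(324)
Step 2: |z2| = sqrt(3^2 + 3^2) = sqrt(18)
Step 3: |z1*z2| = |z1|*|z2| = sqrt(324) * sqrt(18) = sqrt(324 * 18) = sqrt(5832)
Step 4: = 76.3675

76.3675


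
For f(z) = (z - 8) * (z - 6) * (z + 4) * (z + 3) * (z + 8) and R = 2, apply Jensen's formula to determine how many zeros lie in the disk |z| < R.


Jensen's formula: (1/2pi)*integral log|f(Re^it)|dt = log|f(0)| + sum_{|a_k|<R} log(R/|a_k|)
Step 1: f(0) = (-8) * (-6) * 4 * 3 * 8 = 4608
Step 2: log|f(0)| = log|8| + log|6| + log|-4| + log|-3| + log|-8| = 8.4355
Step 3: Zeros inside |z| < 2: none
Step 4: Jensen sum = (empty sum) = 0
Step 5: n(R) = number of terms in the Jensen sum = count of zeros inside |z| < 2 = 0

0


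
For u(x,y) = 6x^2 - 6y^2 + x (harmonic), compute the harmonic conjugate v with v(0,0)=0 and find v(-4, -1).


Step 1: v_x = -u_y = 12y + 0
Step 2: v_y = u_x = 12x + 1
Step 3: v = 12xy + y + C
Step 4: v(0,0) = 0 => C = 0
Step 5: v(-4, -1) = 47

47


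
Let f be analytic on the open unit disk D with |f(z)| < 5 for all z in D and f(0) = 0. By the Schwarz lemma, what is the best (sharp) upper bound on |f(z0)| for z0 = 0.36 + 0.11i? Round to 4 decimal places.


Step 1: g = f/5 maps D -> D with g(0) = 0, so by the Schwarz lemma |g(z)| <= |z|, i.e. |f(z)| <= 5|z|; this is sharp (f(z) = 5z).
Step 2: |z0|^2 = 0.36^2 + 0.11^2 = 0.1417
Step 3: |z0| = sqrt(0.1417) = 0.376431
Step 4: Best bound = 5 * |z0| = 5 * 0.376431 = 1.8822

1.8822


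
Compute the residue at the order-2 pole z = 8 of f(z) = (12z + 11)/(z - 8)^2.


Step 1: Pole of order 2 at z = 8
Step 2: Res = lim d/dz [(z - 8)^2 * f(z)] as z -> 8
Step 3: (z - 8)^2 * f(z) = 12z + 11
Step 4: d/dz[12z + 11] = 12

12


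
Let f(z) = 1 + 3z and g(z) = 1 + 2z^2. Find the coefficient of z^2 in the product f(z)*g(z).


Step 1: z^2 term in f*g comes from: (1)*(2z^2) + (3z)*(0) + (0)*(1)
Step 2: = 2 + 0 + 0
Step 3: = 2

2


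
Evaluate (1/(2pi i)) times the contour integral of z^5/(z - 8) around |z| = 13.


Step 1: f(z) = z^5, a = 8 is inside |z| = 13
Step 2: By Cauchy integral formula: (1/(2pi*i)) * integral = f(a)
Step 3: f(8) = 8^5 = 32768

32768


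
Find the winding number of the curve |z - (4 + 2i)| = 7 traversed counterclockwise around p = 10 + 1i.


Step 1: Center c = (4, 2), radius = 7
Step 2: |p - c|^2 = 6^2 + (-1)^2 = 37
Step 3: r^2 = 49
Step 4: |p-c| < r so winding number = 1

1


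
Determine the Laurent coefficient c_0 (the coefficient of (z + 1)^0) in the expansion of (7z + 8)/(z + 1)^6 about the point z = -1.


Step 1: Write the numerator in powers of (z + 1): 7z + 8 = 7(z + 1) + (7*(-1) + 8) = 7(z + 1) + 1
Step 2: Divide by (z + 1)^6: f(z) = (z + 1)^(-6) + 7(z + 1)^(-5)
Step 3: This finite sum is the Laurent series of f about z = -1.
Step 4: Only the powers -6 and -5 appear, so the coefficient of (z + 1)^0 = 0

0


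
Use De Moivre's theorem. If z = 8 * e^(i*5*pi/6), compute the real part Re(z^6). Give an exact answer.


Step 1: By De Moivre's theorem, z^6 = 8^6 * e^(i*6*5*pi/6) = 262144 * (cos(5*pi) + i*sin(5*pi))
Step 2: |z|^6 = 8^6 = 262144
Step 3: Reduce the angle mod 2*pi: 5*pi - 4*pi = pi
Step 4: cos(pi) = -1
Step 5: Re(z^6) = 262144 * (-1) = -262144

-262144


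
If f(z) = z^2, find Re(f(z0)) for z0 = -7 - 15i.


Step 1: z0 = -7 - 15i
Step 2: z0^2 = (-7)^2 - (-15)^2 + 210i
Step 3: real part = 49 - 225 = -176

-176


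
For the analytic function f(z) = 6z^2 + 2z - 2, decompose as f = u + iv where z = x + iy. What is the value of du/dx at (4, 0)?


Step 1: f(z) = 6(x+iy)^2 + 2(x+iy) - 2
Step 2: u = 6(x^2 - y^2) + 2x - 2
Step 3: u_x = 12x + 2
Step 4: At (4, 0): u_x = 48 + 2 = 50

50


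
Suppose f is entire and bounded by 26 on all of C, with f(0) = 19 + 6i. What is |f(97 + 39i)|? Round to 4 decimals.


Step 1: By Liouville's theorem, a bounded entire function is constant.
Step 2: f(z) = f(0) = 19 + 6i for all z.
Step 3: |f(w)| = |19 + 6i| = sqrt(361 + 36)
Step 4: = 19.9249

19.9249


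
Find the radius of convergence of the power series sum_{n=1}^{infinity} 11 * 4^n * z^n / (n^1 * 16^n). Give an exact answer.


Step 1: General term a_n = 11 * 4^n / (n^1 * 16^n)
Step 2: By the root test, |a_n|^(1/n) = 11^(1/n) * 4 / (n^(1/n) * 16) -> 4/16 as n -> infinity (since 11^(1/n) -> 1 and n^(1/n) -> 1)
Step 3: R = 1/lim|a_n|^(1/n) = 16/4 = 4

4


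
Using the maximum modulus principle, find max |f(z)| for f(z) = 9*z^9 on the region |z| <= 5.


Step 1: On |z| = 5, |f(z)| = 9 * |z|^9 = 9 * 5^9
Step 2: By maximum modulus principle, maximum is on boundary.
Step 3: Maximum = 9 * 1953125 = 17578125

17578125


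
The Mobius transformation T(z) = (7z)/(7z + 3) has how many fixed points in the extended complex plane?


Step 1: Fixed points satisfy T(z) = z
Step 2: 7z^2 - 4z = 0
Step 3: Discriminant = (-4)^2 - 4*7*0 = 16
Step 4: Number of fixed points = 2

2


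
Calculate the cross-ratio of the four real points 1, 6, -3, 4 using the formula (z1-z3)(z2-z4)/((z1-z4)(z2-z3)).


Step 1: (z1-z3)(z2-z4) = 4 * 2 = 8
Step 2: (z1-z4)(z2-z3) = (-3) * 9 = -27
Step 3: Cross-ratio = -8/27 = -8/27

-8/27


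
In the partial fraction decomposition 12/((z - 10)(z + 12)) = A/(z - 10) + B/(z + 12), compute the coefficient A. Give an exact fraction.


Step 1: Multiply both sides by (z - 10) and set z = 10
Step 2: A = 12 / (10 + 12)
Step 3: A = 12 / 22
Step 4: A = 6/11

6/11


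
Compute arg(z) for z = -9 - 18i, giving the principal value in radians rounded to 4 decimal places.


Step 1: z = -9 - 18i
Step 2: arg(z) = atan2(-18, -9)
Step 3: arg(z) = -2.0344

-2.0344


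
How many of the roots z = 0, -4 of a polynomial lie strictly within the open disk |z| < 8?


Step 1: Check each root:
  z = 0: |0| = 0 < 8
  z = -4: |-4| = 4 < 8
Step 2: Count = 2

2


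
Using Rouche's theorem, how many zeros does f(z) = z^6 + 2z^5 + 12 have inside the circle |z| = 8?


Step 1: On |z| = 8 the three terms have sizes |z^6| = 8^6 = 262144, |2z^5| = 2*8^5 = 65536, |12| = 12
Step 2: The dominant term is g(z) = z^6; let h(z) = 2z^5 + 12 so f = g + h
Step 3: On |z| = 8: |g| = 262144 and |h| <= 65536 + 12 = 65548
Step 4: Since 262144 > 65548, |h| < |g| on |z| = 8, so by Rouche f has the same number of zeros as g inside |z| < 8
Step 5: g(z) = z^6 has 6 zeros (all at the origin) inside |z| < 8. Answer = 6

6


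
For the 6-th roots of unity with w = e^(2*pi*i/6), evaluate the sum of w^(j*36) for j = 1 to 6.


Step 1: The sum sum_{j=1}^{n} w^(k*j) equals n if n | k, else 0.
Step 2: Here n = 6, k = 36
Step 3: Does n divide k? 6 | 36 -> True
Step 4: Sum = 6

6


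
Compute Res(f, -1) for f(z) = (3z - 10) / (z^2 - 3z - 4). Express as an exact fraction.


Step 1: Q(z) = z^2 - 3z - 4 = (z + 1)(z - 4)
Step 2: Q'(z) = 2z - 3
Step 3: Q'(-1) = -5, P(-1) = -13
Step 4: Res = P(-1)/Q'(-1) = -13/(-5) = 13/5

13/5


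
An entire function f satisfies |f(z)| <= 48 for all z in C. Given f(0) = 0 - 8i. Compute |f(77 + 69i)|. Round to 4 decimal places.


Step 1: By Liouville's theorem, a bounded entire function is constant.
Step 2: f(z) = f(0) = 0 - 8i for all z.
Step 3: |f(w)| = |0 - 8i| = sqrt(0 + 64)
Step 4: = 8.0

8.0


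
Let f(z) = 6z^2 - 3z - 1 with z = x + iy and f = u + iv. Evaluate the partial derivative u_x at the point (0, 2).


Step 1: f(z) = 6(x+iy)^2 - 3(x+iy) - 1
Step 2: u = 6(x^2 - y^2) - 3x - 1
Step 3: u_x = 12x - 3
Step 4: At (0, 2): u_x = 0 - 3 = -3

-3


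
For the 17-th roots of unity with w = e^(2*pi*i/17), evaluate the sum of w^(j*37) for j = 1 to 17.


Step 1: The sum sum_{j=1}^{n} w^(k*j) equals n if n | k, else 0.
Step 2: Here n = 17, k = 37
Step 3: Does n divide k? 17 | 37 -> False
Step 4: Sum = 0

0


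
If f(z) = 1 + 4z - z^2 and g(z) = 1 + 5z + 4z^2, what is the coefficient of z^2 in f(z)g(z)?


Step 1: z^2 term in f*g comes from: (1)*(4z^2) + (4z)*(5z) + (-z^2)*(1)
Step 2: = 4 + 20 - 1
Step 3: = 23

23


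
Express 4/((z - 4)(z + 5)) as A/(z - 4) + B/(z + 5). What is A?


Step 1: Multiply both sides by (z - 4) and set z = 4
Step 2: A = 4 / (4 + 5)
Step 3: A = 4 / 9
Step 4: A = 4/9

4/9


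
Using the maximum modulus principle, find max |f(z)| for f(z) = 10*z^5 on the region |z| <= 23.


Step 1: On |z| = 23, |f(z)| = 10 * |z|^5 = 10 * 23^5
Step 2: By maximum modulus principle, maximum is on boundary.
Step 3: Maximum = 10 * 6436343 = 64363430

64363430


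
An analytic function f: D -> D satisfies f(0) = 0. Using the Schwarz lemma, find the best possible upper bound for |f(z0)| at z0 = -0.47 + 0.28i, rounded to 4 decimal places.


Step 1: Schwarz lemma: if f: D -> D is analytic with f(0) = 0, then |f(z)| <= |z| for all z in D, and this is sharp (f(z) = z).
Step 2: |z0|^2 = (-0.47)^2 + 0.28^2 = 0.2993
Step 3: |z0| = sqrt(0.2993) = 0.547083
Step 4: Best bound = |z0| = 0.5471

0.5471


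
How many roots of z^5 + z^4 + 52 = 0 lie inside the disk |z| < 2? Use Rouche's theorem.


Step 1: On |z| = 2 the three terms have sizes |z^5| = 2^5 = 32, |z^4| = 2^4 = 16, |52| = 52
Step 2: The dominant term is g(z) = 52; let h(z) = z^5 + z^4 so f = g + h
Step 3: On |z| = 2: |g| = 52 and |h| <= 32 + 16 = 48
Step 4: Since 52 > 48, |h| < |g| on |z| = 2, so by Rouche f has the same number of zeros as g inside |z| < 2
Step 5: g(z) = 52 is a nonzero constant with no zeros inside |z| < 2. Answer = 0

0


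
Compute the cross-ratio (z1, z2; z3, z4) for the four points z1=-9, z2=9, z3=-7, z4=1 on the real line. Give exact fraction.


Step 1: (z1-z3)(z2-z4) = (-2) * 8 = -16
Step 2: (z1-z4)(z2-z3) = (-10) * 16 = -160
Step 3: Cross-ratio = 16/160 = 1/10

1/10


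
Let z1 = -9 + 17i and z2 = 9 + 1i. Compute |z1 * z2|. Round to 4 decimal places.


Step 1: |z1| = sqrt((-9)^2 + 17^2) = sqrt(370)
Step 2: |z2| = sqrt(9^2 + 1^2) = sqrt(82)
Step 3: |z1*z2| = |z1|*|z2| = sqrt(370) * sqrt(82) = sqrt(370 * 82) = sqrt(30340)
Step 4: = 174.1838

174.1838


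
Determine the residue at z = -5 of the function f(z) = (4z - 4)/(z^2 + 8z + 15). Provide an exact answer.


Step 1: Q(z) = z^2 + 8z + 15 = (z + 5)(z + 3)
Step 2: Q'(z) = 2z + 8
Step 3: Q'(-5) = -2, P(-5) = -24
Step 4: Res = P(-5)/Q'(-5) = -24/(-2) = 12

12


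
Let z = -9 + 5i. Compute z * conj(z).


Step 1: conj(z) = -9 - 5i
Step 2: z * conj(z) = (-9)^2 + 5^2
Step 3: = 81 + 25 = 106

106


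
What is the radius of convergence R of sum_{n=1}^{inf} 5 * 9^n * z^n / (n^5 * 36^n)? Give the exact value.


Step 1: General term a_n = 5 * 9^n / (n^5 * 36^n)
Step 2: By the root test, |a_n|^(1/n) = 5^(1/n) * 9 / (n^(5/n) * 36) -> 9/36 as n -> infinity (since 5^(1/n) -> 1 and n^(5/n) -> 1)
Step 3: R = 1/lim|a_n|^(1/n) = 36/9 = 4

4


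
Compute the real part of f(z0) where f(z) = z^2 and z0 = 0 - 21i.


Step 1: z0 = 0 - 21i
Step 2: z0^2 = 0^2 - (-21)^2 + 0i
Step 3: real part = 0 - 441 = -441

-441


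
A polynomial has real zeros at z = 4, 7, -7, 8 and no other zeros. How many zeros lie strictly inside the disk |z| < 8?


Step 1: Check each root:
  z = 4: |4| = 4 < 8
  z = 7: |7| = 7 < 8
  z = -7: |-7| = 7 < 8
  z = 8: |8| = 8 >= 8
Step 2: Count = 3

3


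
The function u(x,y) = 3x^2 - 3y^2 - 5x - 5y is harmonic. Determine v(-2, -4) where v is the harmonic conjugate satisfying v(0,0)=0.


Step 1: v_x = -u_y = 6y + 5
Step 2: v_y = u_x = 6x - 5
Step 3: v = 6xy + 5x - 5y + C
Step 4: v(0,0) = 0 => C = 0
Step 5: v(-2, -4) = 58

58


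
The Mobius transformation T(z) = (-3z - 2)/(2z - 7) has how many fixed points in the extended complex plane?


Step 1: Fixed points satisfy T(z) = z
Step 2: 2z^2 - 4z + 2 = 0
Step 3: Discriminant = (-4)^2 - 4*2*2 = 0
Step 4: Number of fixed points = 1

1


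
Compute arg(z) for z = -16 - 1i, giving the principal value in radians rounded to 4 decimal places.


Step 1: z = -16 - 1i
Step 2: arg(z) = atan2(-1, -16)
Step 3: arg(z) = -3.0792

-3.0792


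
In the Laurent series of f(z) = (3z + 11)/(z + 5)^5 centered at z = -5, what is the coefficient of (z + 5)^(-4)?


Step 1: Write the numerator in powers of (z + 5): 3z + 11 = 3(z + 5) + (3*(-5) + 11) = 3(z + 5) - 4
Step 2: Divide by (z + 5)^5: f(z) = -4(z + 5)^(-5) + 3(z + 5)^(-4)
Step 3: This finite sum is the Laurent series of f about z = -5.
Step 4: Coefficient of (z + 5)^(-4) = coefficient of (z + 5) in the re-centred numerator = 3

3


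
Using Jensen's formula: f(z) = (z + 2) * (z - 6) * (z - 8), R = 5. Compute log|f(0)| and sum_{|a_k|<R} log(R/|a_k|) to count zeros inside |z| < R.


Jensen's formula: (1/2pi)*integral log|f(Re^it)|dt = log|f(0)| + sum_{|a_k|<R} log(R/|a_k|)
Step 1: f(0) = 2 * (-6) * (-8) = 96
Step 2: log|f(0)| = log|-2| + log|6| + log|8| = 4.5643
Step 3: Zeros inside |z| < 5: -2
Step 4: Jensen sum = log(5/2) = 0.9163
Step 5: n(R) = number of terms in the Jensen sum = count of zeros inside |z| < 5 = 1

1
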